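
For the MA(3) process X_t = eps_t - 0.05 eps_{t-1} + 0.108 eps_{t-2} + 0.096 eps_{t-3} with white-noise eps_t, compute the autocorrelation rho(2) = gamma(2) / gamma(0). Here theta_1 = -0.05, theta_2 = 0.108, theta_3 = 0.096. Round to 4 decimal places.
\rho(2) = 0.1008

For an MA(q) process with theta_0 = 1, the autocovariance is
  gamma(k) = sigma^2 * sum_{i=0..q-k} theta_i * theta_{i+k},
and rho(k) = gamma(k) / gamma(0). Sigma^2 cancels.
  numerator   = (1)*(0.108) + (-0.05)*(0.096) = 0.1032.
  denominator = (1)^2 + (-0.05)^2 + (0.108)^2 + (0.096)^2 = 1.02338.
  rho(2) = 0.1032 / 1.02338 = 0.1008.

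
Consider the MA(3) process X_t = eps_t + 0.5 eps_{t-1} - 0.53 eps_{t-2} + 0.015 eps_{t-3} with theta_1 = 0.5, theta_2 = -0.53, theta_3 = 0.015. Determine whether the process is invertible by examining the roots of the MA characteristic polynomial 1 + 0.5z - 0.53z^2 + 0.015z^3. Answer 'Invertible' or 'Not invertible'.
\text{Not invertible}

The MA(q) characteristic polynomial is P(z) = 1 + 0.5z - 0.53z^2 + 0.015z^3.
Invertibility requires all roots to lie outside the unit circle, i.e. |z| > 1 for every root.
Degree 3: look for a simple real root z0 first, then factor out (1 - z/z0) and solve the remaining quadratic.
Testing z0 = 2: P(2) = 1 + (0.5)(2) + (-0.53)(2)^2 + (0.015)(2)^3
  = 1 + (1) + (-2.12) + (0.12) = 0.  So z_0 = 2 is a root, |z_0| = 2.
Divide out the factor (1 - 0.5 z) = (1 - z/z0) (since 1/z0 = 0.5):
  P(z) = (1 - 0.5 z)(1 + (1) z + (-0.03) z^2)
  [check: z-coef 1 - (0.5) = 0.5; z^2-coef -0.03 - (0.5)(1) = -0.53; z^3-coef -(0.5)(-0.03) = 0.015.]
Remaining roots from the quadratic factor 1 + (1) z + (-0.03) z^2:
  Set 1 + (1) z + (-0.03) z^2 = 0, i.e. a z^2 + b z + c = 0 with a = -0.03, b = 1, c = 1.
  Discriminant D = b^2 - 4ac = (1)^2 - 4*(-0.03)*1 = 1 - (-0.12) = 1.12.
  D >= 0, so the roots are real: z = (-b +/- sqrt(D)) / (2a) = (-1 +/- 1.058301) / (-0.06).
    z_1 = (-1 + 1.058301) / (-0.06) = -0.9717,   |z_1| = 0.9717.
    z_2 = (-1 - 1.058301) / (-0.06) = 34.305,   |z_2| = 34.305.
Moduli of all roots: 2.0000, 0.9717, 34.3050.
All moduli strictly greater than 1? No.
Verdict: Not invertible.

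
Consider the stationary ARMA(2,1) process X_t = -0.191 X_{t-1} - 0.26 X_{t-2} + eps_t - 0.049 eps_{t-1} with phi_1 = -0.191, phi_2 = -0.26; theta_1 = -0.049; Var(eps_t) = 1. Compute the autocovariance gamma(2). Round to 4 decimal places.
\gamma(2) = -0.2506

Multiply the model equation by X_{t-k} and take expectations. With theta_0 = psi_0 = 1 and psi_j the MA(infinity) weights, this gives
  gamma(k) - sum_i phi_i gamma(k-i) = c_k,
  c_k = sigma^2 * sum_{j=k..q} theta_j psi_{j-k}   (c_k = 0 for k > q),
using gamma(-m) = gamma(m).
psi-weights needed (psi_j = theta_j + sum_i phi_i psi_{j-i}):
  psi_1 = theta_1 + phi_1 = -0.049 + (-0.191) = -0.24
Right-hand sides:
  c_0 = sigma^2 (1 + theta_1 psi_1) = 1 * (1 + (-0.049)(-0.24)) = 1 * 1.01176 = 1.01176
  c_1 = sigma^2 theta_1 = 1 * (-0.049) = -0.049
  c_2 = 0
Equations for k = 0, 1, 2 (AR order 2, c_2 = 0):
  (E0) gamma(0) = phi_1 gamma(1) + phi_2 gamma(2) + c_0
  (E1) gamma(1) = phi_1 gamma(0) + phi_2 gamma(1) + c_1
  (E2) gamma(2) = phi_1 gamma(1) + phi_2 gamma(0)
From (E1): gamma(1) = A gamma(0) + B with
  A = phi_1 / (1 - phi_2) = -0.191 / 1.26 = -0.151587,   B = c_1 / (1 - phi_2) = -0.049 / 1.26 = -0.038889.
Insert (E2) into (E0): gamma(0) (1 - phi_2^2) = phi_1 (1 + phi_2) gamma(1) + c_0.
  phi_1 (1 + phi_2) = (-0.191)(0.74) = -0.14134,   1 - phi_2^2 = 0.9324.
Replace gamma(1) by A gamma(0) + B and collect gamma(0):
  gamma(0) [0.9324 - (-0.14134)(-0.151587)] = (-0.14134)(-0.038889) + 1.01176
  gamma(0) * 0.910975 = 1.017257
  gamma(0) = 1.017257 / 0.910975 = 1.116668.
  gamma(1) = A gamma(0) + B = (-0.151587)(1.116668) + (-0.038889) = -0.208162.
  gamma(2) = phi_1 gamma(1) + phi_2 gamma(0) = (-0.191)(-0.208162) + (-0.26)(1.116668) = -0.250575.
Therefore gamma(2) = -0.2506 (to 4 decimal places).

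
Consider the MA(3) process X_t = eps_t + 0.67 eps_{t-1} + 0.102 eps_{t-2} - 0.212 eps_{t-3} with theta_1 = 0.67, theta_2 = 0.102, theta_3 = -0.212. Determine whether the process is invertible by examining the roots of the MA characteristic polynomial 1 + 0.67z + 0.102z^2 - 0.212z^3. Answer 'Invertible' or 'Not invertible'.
\text{Invertible}

The MA(q) characteristic polynomial is P(z) = 1 + 0.67z + 0.102z^2 - 0.212z^3.
Invertibility requires all roots to lie outside the unit circle, i.e. |z| > 1 for every root.
Degree 3: look for a simple real root z0 first, then factor out (1 - z/z0) and solve the remaining quadratic.
Testing z0 = 2.5: P(2.5) = 1 + (0.67)(2.5) + (0.102)(2.5)^2 + (-0.212)(2.5)^3
  = 1 + (1.675) + (0.6375) + (-3.3125) = 0.  So z_0 = 2.5 is a root, |z_0| = 2.5.
Divide out the factor (1 - 0.4 z) = (1 - z/z0) (since 1/z0 = 0.4):
  P(z) = (1 - 0.4 z)(1 + (1.07) z + (0.53) z^2)
  [check: z-coef 1.07 - (0.4) = 0.67; z^2-coef 0.53 - (0.4)(1.07) = 0.102; z^3-coef -(0.4)(0.53) = -0.212.]
Remaining roots from the quadratic factor 1 + (1.07) z + (0.53) z^2:
  Set 1 + (1.07) z + (0.53) z^2 = 0, i.e. a z^2 + b z + c = 0 with a = 0.53, b = 1.07, c = 1.
  Discriminant D = b^2 - 4ac = (1.07)^2 - 4*(0.53)*1 = 1.1449 - (2.12) = -0.9751.
  D < 0, so the roots are the complex-conjugate pair z = (-b +/- i sqrt(-D)) / (2a) = -1.0094 +/- 0.9316i.
  For a conjugate pair |z|^2 = z * conj(z) = (product of roots) = c/a = 1/(0.53) = 1.886792, so |z| = sqrt(1.886792) = 1.3736 for both roots.
Moduli of all roots: 2.5000, 1.3736, 1.3736.
All moduli strictly greater than 1? Yes.
Verdict: Invertible.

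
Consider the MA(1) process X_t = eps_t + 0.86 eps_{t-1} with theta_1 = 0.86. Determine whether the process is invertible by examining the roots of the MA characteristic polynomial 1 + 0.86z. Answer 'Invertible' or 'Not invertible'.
\text{Invertible}

The MA(q) characteristic polynomial is P(z) = 1 + 0.86z.
Invertibility requires all roots to lie outside the unit circle, i.e. |z| > 1 for every root.
This is linear in z: 1 + (0.86) z = 0  =>  z = -1/(0.86) = -1.162791,  |z| = 1.162791.
Moduli of all roots: 1.1628.
All moduli strictly greater than 1? Yes.
Verdict: Invertible.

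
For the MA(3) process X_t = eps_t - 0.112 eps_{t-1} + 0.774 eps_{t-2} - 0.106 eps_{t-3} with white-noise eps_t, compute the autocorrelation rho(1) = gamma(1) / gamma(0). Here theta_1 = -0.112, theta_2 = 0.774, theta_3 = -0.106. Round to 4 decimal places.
\rho(1) = -0.1730

For an MA(q) process with theta_0 = 1, the autocovariance is
  gamma(k) = sigma^2 * sum_{i=0..q-k} theta_i * theta_{i+k},
and rho(k) = gamma(k) / gamma(0). Sigma^2 cancels.
  numerator   = (1)*(-0.112) + (-0.112)*(0.774) + (0.774)*(-0.106) = -0.280732.
  denominator = (1)^2 + (-0.112)^2 + (0.774)^2 + (-0.106)^2 = 1.622856.
  rho(1) = -0.280732 / 1.622856 = -0.1730.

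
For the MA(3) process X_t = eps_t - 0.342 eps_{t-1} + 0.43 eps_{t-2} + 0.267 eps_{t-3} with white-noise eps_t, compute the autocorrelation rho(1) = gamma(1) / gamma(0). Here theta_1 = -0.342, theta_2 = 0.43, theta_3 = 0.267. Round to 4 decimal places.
\rho(1) = -0.2725

For an MA(q) process with theta_0 = 1, the autocovariance is
  gamma(k) = sigma^2 * sum_{i=0..q-k} theta_i * theta_{i+k},
and rho(k) = gamma(k) / gamma(0). Sigma^2 cancels.
  numerator   = (1)*(-0.342) + (-0.342)*(0.43) + (0.43)*(0.267) = -0.37425.
  denominator = (1)^2 + (-0.342)^2 + (0.43)^2 + (0.267)^2 = 1.373153.
  rho(1) = -0.37425 / 1.373153 = -0.2725.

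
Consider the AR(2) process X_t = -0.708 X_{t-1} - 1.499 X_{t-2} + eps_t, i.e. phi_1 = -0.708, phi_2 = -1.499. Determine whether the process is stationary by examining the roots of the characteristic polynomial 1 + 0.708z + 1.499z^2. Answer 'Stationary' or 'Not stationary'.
\text{Not stationary}

The AR(p) characteristic polynomial is P(z) = 1 + 0.708z + 1.499z^2.
Stationarity requires all roots to lie outside the unit circle, i.e. |z| > 1 for every root.
Set 1 + (0.708) z + (1.499) z^2 = 0, i.e. a z^2 + b z + c = 0 with a = 1.499, b = 0.708, c = 1.
Discriminant D = b^2 - 4ac = (0.708)^2 - 4*(1.499)*1 = 0.501264 - (5.996) = -5.494736.
D < 0, so the roots are the complex-conjugate pair z = (-b +/- i sqrt(-D)) / (2a) = -0.2362 +/- 0.7819i.
For a conjugate pair |z|^2 = z * conj(z) = (product of roots) = c/a = 1/(1.499) = 0.667111, so |z| = sqrt(0.667111) = 0.8168 for both roots.
Moduli of all roots: 0.8168, 0.8168.
All moduli strictly greater than 1? No.
Verdict: Not stationary.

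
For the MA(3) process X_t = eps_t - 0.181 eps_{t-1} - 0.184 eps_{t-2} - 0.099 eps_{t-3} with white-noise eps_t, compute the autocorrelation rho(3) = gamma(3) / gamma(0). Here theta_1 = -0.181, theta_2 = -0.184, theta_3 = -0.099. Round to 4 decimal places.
\rho(3) = -0.0920

For an MA(q) process with theta_0 = 1, the autocovariance is
  gamma(k) = sigma^2 * sum_{i=0..q-k} theta_i * theta_{i+k},
and rho(k) = gamma(k) / gamma(0). Sigma^2 cancels.
  numerator   = (1)*(-0.099) = -0.099.
  denominator = (1)^2 + (-0.181)^2 + (-0.184)^2 + (-0.099)^2 = 1.076418.
  rho(3) = -0.099 / 1.076418 = -0.0920.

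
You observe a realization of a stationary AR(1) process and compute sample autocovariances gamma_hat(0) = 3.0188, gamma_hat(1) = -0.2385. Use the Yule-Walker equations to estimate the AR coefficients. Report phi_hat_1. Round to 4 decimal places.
\hat\phi_{1} = -0.0790

The Yule-Walker equations for an AR(p) process read, in matrix form,
  Gamma_p phi = r_p,   with   (Gamma_p)_{ij} = gamma(|i - j|),
                       (r_p)_i = gamma(i),   i,j = 1..p.
Substitute the sample gammas (Toeplitz matrix and right-hand side of size 1):
  Gamma_p = [[3.0188]]
  r_p     = [-0.2385]
With p = 1 this is the single equation gamma(0) phi_1 = gamma(1):
  phi_hat_1 = gamma(1) / gamma(0) = -0.2385 / 3.0188 = -0.0790.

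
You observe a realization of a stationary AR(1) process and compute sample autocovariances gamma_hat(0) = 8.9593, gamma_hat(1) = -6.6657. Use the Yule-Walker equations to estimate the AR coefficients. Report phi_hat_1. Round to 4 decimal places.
\hat\phi_{1} = -0.7440

The Yule-Walker equations for an AR(p) process read, in matrix form,
  Gamma_p phi = r_p,   with   (Gamma_p)_{ij} = gamma(|i - j|),
                       (r_p)_i = gamma(i),   i,j = 1..p.
Substitute the sample gammas (Toeplitz matrix and right-hand side of size 1):
  Gamma_p = [[8.9593]]
  r_p     = [-6.6657]
With p = 1 this is the single equation gamma(0) phi_1 = gamma(1):
  phi_hat_1 = gamma(1) / gamma(0) = -6.6657 / 8.9593 = -0.7440.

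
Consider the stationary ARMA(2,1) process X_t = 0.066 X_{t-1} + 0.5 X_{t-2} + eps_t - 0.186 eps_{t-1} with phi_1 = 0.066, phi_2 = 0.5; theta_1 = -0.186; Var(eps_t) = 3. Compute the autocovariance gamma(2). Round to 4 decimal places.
\gamma(2) = 1.9672

Multiply the model equation by X_{t-k} and take expectations. With theta_0 = psi_0 = 1 and psi_j the MA(infinity) weights, this gives
  gamma(k) - sum_i phi_i gamma(k-i) = c_k,
  c_k = sigma^2 * sum_{j=k..q} theta_j psi_{j-k}   (c_k = 0 for k > q),
using gamma(-m) = gamma(m).
psi-weights needed (psi_j = theta_j + sum_i phi_i psi_{j-i}):
  psi_1 = theta_1 + phi_1 = -0.186 + (0.066) = -0.12
Right-hand sides:
  c_0 = sigma^2 (1 + theta_1 psi_1) = 3 * (1 + (-0.186)(-0.12)) = 3 * 1.02232 = 3.06696
  c_1 = sigma^2 theta_1 = 3 * (-0.186) = -0.558
  c_2 = 0
Equations for k = 0, 1, 2 (AR order 2, c_2 = 0):
  (E0) gamma(0) = phi_1 gamma(1) + phi_2 gamma(2) + c_0
  (E1) gamma(1) = phi_1 gamma(0) + phi_2 gamma(1) + c_1
  (E2) gamma(2) = phi_1 gamma(1) + phi_2 gamma(0)
From (E1): gamma(1) = A gamma(0) + B with
  A = phi_1 / (1 - phi_2) = 0.066 / 0.5 = 0.132,   B = c_1 / (1 - phi_2) = -0.558 / 0.5 = -1.116.
Insert (E2) into (E0): gamma(0) (1 - phi_2^2) = phi_1 (1 + phi_2) gamma(1) + c_0.
  phi_1 (1 + phi_2) = (0.066)(1.5) = 0.099,   1 - phi_2^2 = 0.75.
Replace gamma(1) by A gamma(0) + B and collect gamma(0):
  gamma(0) [0.75 - (0.099)(0.132)] = (0.099)(-1.116) + 3.06696
  gamma(0) * 0.736932 = 2.956476
  gamma(0) = 2.956476 / 0.736932 = 4.011871.
  gamma(1) = A gamma(0) + B = (0.132)(4.011871) + (-1.116) = -0.586433.
  gamma(2) = phi_1 gamma(1) + phi_2 gamma(0) = (0.066)(-0.586433) + (0.5)(4.011871) = 1.967231.
Therefore gamma(2) = 1.9672 (to 4 decimal places).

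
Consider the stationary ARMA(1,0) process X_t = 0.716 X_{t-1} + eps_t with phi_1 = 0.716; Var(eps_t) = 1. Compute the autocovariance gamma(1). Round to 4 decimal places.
\gamma(1) = 1.4692

Multiply the model equation by X_{t-k} and take expectations. With theta_0 = psi_0 = 1 and psi_j the MA(infinity) weights, this gives
  gamma(k) - sum_i phi_i gamma(k-i) = c_k,
  c_k = sigma^2 * sum_{j=k..q} theta_j psi_{j-k}   (c_k = 0 for k > q),
using gamma(-m) = gamma(m).
Pure AR (q = 0): c_0 = sigma^2 = 1, c_k = 0 for k >= 1.
Equations for k = 0 and k = 1 (AR order 1):
  gamma(0) = phi_1 gamma(1) + c_0
  gamma(1) = phi_1 gamma(0) + c_1
Substituting the second into the first: gamma(0) (1 - phi_1^2) = c_0 + phi_1 c_1, so
  gamma(0) = c_0 / (1 - phi_1^2) = 1 / (1 - (0.716)^2) = 1 / 0.487344 = 2.051939.
  gamma(1) = phi_1 gamma(0) = (0.716)(2.051939) = 1.469188.
Therefore gamma(1) = 1.4692 (to 4 decimal places).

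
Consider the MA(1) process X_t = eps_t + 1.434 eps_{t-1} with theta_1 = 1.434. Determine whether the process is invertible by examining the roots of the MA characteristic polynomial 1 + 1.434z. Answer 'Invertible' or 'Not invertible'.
\text{Not invertible}

The MA(q) characteristic polynomial is P(z) = 1 + 1.434z.
Invertibility requires all roots to lie outside the unit circle, i.e. |z| > 1 for every root.
This is linear in z: 1 + (1.434) z = 0  =>  z = -1/(1.434) = -0.69735,  |z| = 0.69735.
Moduli of all roots: 0.6974.
All moduli strictly greater than 1? No.
Verdict: Not invertible.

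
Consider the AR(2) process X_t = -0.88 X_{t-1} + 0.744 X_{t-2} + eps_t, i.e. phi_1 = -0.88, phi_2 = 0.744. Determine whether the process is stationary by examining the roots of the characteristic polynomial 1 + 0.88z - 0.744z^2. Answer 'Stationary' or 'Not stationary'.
\text{Not stationary}

The AR(p) characteristic polynomial is P(z) = 1 + 0.88z - 0.744z^2.
Stationarity requires all roots to lie outside the unit circle, i.e. |z| > 1 for every root.
Set 1 + (0.88) z + (-0.744) z^2 = 0, i.e. a z^2 + b z + c = 0 with a = -0.744, b = 0.88, c = 1.
Discriminant D = b^2 - 4ac = (0.88)^2 - 4*(-0.744)*1 = 0.7744 - (-2.976) = 3.7504.
D >= 0, so the roots are real: z = (-b +/- sqrt(D)) / (2a) = (-0.88 +/- 1.936595) / (-1.488).
  z_1 = (-0.88 + 1.936595) / (-1.488) = -0.7101,   |z_1| = 0.7101.
  z_2 = (-0.88 - 1.936595) / (-1.488) = 1.8929,   |z_2| = 1.8929.
Moduli of all roots: 0.7101, 1.8929.
All moduli strictly greater than 1? No.
Verdict: Not stationary.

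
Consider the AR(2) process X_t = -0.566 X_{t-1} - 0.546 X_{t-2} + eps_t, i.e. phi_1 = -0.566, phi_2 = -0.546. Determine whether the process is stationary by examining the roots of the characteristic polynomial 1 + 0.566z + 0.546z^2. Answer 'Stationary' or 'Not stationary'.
\text{Stationary}

The AR(p) characteristic polynomial is P(z) = 1 + 0.566z + 0.546z^2.
Stationarity requires all roots to lie outside the unit circle, i.e. |z| > 1 for every root.
Set 1 + (0.566) z + (0.546) z^2 = 0, i.e. a z^2 + b z + c = 0 with a = 0.546, b = 0.566, c = 1.
Discriminant D = b^2 - 4ac = (0.566)^2 - 4*(0.546)*1 = 0.320356 - (2.184) = -1.863644.
D < 0, so the roots are the complex-conjugate pair z = (-b +/- i sqrt(-D)) / (2a) = -0.5183 +/- 1.2501i.
For a conjugate pair |z|^2 = z * conj(z) = (product of roots) = c/a = 1/(0.546) = 1.831502, so |z| = sqrt(1.831502) = 1.3533 for both roots.
Moduli of all roots: 1.3533, 1.3533.
All moduli strictly greater than 1? Yes.
Verdict: Stationary.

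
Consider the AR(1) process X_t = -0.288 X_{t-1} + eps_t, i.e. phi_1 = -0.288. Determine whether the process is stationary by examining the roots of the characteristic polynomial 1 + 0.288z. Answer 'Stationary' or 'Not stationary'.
\text{Stationary}

The AR(p) characteristic polynomial is P(z) = 1 + 0.288z.
Stationarity requires all roots to lie outside the unit circle, i.e. |z| > 1 for every root.
This is linear in z: 1 + (0.288) z = 0  =>  z = -1/(0.288) = -3.472222,  |z| = 3.472222.
Moduli of all roots: 3.4722.
All moduli strictly greater than 1? Yes.
Verdict: Stationary.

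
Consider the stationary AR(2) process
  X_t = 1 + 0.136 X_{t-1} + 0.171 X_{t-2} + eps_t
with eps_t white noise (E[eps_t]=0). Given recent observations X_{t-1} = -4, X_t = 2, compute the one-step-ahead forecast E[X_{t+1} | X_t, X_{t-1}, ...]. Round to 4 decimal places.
E[X_{t+1} \mid \mathcal F_t] = 0.5880

For an AR(p) model X_t = c + sum_i phi_i X_{t-i} + eps_t, the
one-step-ahead conditional mean is
  E[X_{t+1} | X_t, ...] = c + sum_i phi_i X_{t+1-i}.
Substitute known values:
  E[X_{t+1} | ...] = 1 + (0.136) * (2) + (0.171) * (-4)
                   = 0.5880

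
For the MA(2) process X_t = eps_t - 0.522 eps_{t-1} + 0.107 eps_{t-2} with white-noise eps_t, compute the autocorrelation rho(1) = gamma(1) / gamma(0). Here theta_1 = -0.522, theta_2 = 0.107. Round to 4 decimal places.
\rho(1) = -0.4501

For an MA(q) process with theta_0 = 1, the autocovariance is
  gamma(k) = sigma^2 * sum_{i=0..q-k} theta_i * theta_{i+k},
and rho(k) = gamma(k) / gamma(0). Sigma^2 cancels.
  numerator   = (1)*(-0.522) + (-0.522)*(0.107) = -0.577854.
  denominator = (1)^2 + (-0.522)^2 + (0.107)^2 = 1.283933.
  rho(1) = -0.577854 / 1.283933 = -0.4501.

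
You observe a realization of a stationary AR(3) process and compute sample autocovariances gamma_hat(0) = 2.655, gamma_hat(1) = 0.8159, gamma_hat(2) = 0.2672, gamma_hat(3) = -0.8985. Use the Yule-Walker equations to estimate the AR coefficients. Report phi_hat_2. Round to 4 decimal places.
\hat\phi_{2} = 0.1320

The Yule-Walker equations for an AR(p) process read, in matrix form,
  Gamma_p phi = r_p,   with   (Gamma_p)_{ij} = gamma(|i - j|),
                       (r_p)_i = gamma(i),   i,j = 1..p.
Substitute the sample gammas (Toeplitz matrix and right-hand side of size 3):
  Gamma_p = [[2.655, 0.8159, 0.2672], [0.8159, 2.655, 0.8159], [0.2672, 0.8159, 2.655]]
  r_p     = [0.8159, 0.2672, -0.8985]
Written out (R1..R3):
  (R1) 2.655 phi_1 + 0.8159 phi_2 + 0.2672 phi_3 = 0.8159
  (R2) 0.8159 phi_1 + 2.655 phi_2 + 0.8159 phi_3 = 0.2672
  (R3) 0.2672 phi_1 + 0.8159 phi_2 + 2.655 phi_3 = -0.8985
Gaussian elimination:
  R2 <- R2 - (0.8159/2.655) R1 = R2 - (0.307307) R1:  2.404268 phi_2 + 0.733788 phi_3 = 0.016468
  R3 <- R3 - (0.2672/2.655) R1 = R3 - (0.10064) R1:  0.733788 phi_2 + 2.628109 phi_3 = -0.980612
  R3 <- R3 - (0.733788/2.404268) R2 = R3 - (0.305202) R2:  2.404155 phi_3 = -0.985639
Back-substitution:
  phi_hat_3 = -0.985639 / 2.404155 = -0.409973
  phi_hat_2 = (0.016468 - (0.733788)(-0.409973)) / 2.404268 = 0.131974
  phi_hat_1 = (0.8159 - (0.8159)(0.131974) - (0.2672)(-0.409973)) / 2.655 = 0.30801
So phi_hat = [0.3080, 0.1320, -0.4100].
Therefore phi_hat_2 = 0.1320.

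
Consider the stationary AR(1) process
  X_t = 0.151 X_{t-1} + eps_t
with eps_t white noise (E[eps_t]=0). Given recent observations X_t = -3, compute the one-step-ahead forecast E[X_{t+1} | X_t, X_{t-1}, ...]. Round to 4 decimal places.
E[X_{t+1} \mid \mathcal F_t] = -0.4530

For an AR(p) model X_t = c + sum_i phi_i X_{t-i} + eps_t, the
one-step-ahead conditional mean is
  E[X_{t+1} | X_t, ...] = c + sum_i phi_i X_{t+1-i}.
Substitute known values:
  E[X_{t+1} | ...] = (0.151) * (-3)
                   = -0.4530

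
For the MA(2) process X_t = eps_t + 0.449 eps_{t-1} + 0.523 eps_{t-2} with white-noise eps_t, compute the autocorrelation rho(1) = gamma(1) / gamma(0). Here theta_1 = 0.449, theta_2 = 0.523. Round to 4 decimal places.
\rho(1) = 0.4636

For an MA(q) process with theta_0 = 1, the autocovariance is
  gamma(k) = sigma^2 * sum_{i=0..q-k} theta_i * theta_{i+k},
and rho(k) = gamma(k) / gamma(0). Sigma^2 cancels.
  numerator   = (1)*(0.449) + (0.449)*(0.523) = 0.683827.
  denominator = (1)^2 + (0.449)^2 + (0.523)^2 = 1.47513.
  rho(1) = 0.683827 / 1.47513 = 0.4636.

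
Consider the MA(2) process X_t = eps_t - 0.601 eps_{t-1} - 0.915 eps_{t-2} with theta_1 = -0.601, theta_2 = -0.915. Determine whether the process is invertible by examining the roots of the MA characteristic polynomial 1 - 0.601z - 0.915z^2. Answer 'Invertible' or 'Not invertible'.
\text{Not invertible}

The MA(q) characteristic polynomial is P(z) = 1 - 0.601z - 0.915z^2.
Invertibility requires all roots to lie outside the unit circle, i.e. |z| > 1 for every root.
Set 1 + (-0.601) z + (-0.915) z^2 = 0, i.e. a z^2 + b z + c = 0 with a = -0.915, b = -0.601, c = 1.
Discriminant D = b^2 - 4ac = (-0.601)^2 - 4*(-0.915)*1 = 0.361201 - (-3.66) = 4.021201.
D >= 0, so the roots are real: z = (-b +/- sqrt(D)) / (2a) = (0.601 +/- 2.005293) / (-1.83).
  z_1 = (0.601 + 2.005293) / (-1.83) = -1.4242,   |z_1| = 1.4242.
  z_2 = (0.601 - 2.005293) / (-1.83) = 0.7674,   |z_2| = 0.7674.
Moduli of all roots: 1.4242, 0.7674.
All moduli strictly greater than 1? No.
Verdict: Not invertible.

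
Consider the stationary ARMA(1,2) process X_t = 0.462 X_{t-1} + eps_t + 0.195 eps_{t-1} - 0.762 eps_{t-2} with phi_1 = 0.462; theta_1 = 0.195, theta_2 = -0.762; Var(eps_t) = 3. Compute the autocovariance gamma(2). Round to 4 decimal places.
\gamma(2) = -1.6218

Multiply the model equation by X_{t-k} and take expectations. With theta_0 = psi_0 = 1 and psi_j the MA(infinity) weights, this gives
  gamma(k) - sum_i phi_i gamma(k-i) = c_k,
  c_k = sigma^2 * sum_{j=k..q} theta_j psi_{j-k}   (c_k = 0 for k > q),
using gamma(-m) = gamma(m).
psi-weights needed (psi_j = theta_j + sum_i phi_i psi_{j-i}):
  psi_1 = theta_1 + phi_1 = 0.195 + (0.462) = 0.657
  psi_2 = theta_2 + phi_1 psi_1 = -0.762 + (0.462)(0.657) = -0.458466
Right-hand sides:
  c_0 = sigma^2 (1 + theta_1 psi_1 + theta_2 psi_2) = 3 * (1 + (0.195)(0.657) + (-0.762)(-0.458466)) = 3 * 1.477466 = 4.432398
  c_1 = sigma^2 (theta_1 + theta_2 psi_1) = 3 * (0.195 + (-0.762)(0.657)) = -0.916902
  c_2 = sigma^2 theta_2 = 3 * (-0.762) = -2.286
Equations for k = 0 and k = 1 (AR order 1):
  gamma(0) = phi_1 gamma(1) + c_0
  gamma(1) = phi_1 gamma(0) + c_1
Substituting the second into the first: gamma(0) (1 - phi_1^2) = c_0 + phi_1 c_1, so
  gamma(0) = (c_0 + phi_1 c_1) / (1 - phi_1^2) = (4.432398 + (0.462)(-0.916902)) / (1 - (0.462)^2) = 4.00879 / 0.786556 = 5.096636.
  gamma(1) = phi_1 gamma(0) + c_1 = (0.462)(5.096636) + (-0.916902) = 1.437744.
For k = 2: gamma(2) = phi_1 gamma(1) + c_2
  = (0.462)(1.437744) + (-2.286) = -1.621762.
Therefore gamma(2) = -1.6218 (to 4 decimal places).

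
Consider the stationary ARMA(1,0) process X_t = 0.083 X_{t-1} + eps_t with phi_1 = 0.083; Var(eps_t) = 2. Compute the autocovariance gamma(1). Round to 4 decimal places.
\gamma(1) = 0.1672

Multiply the model equation by X_{t-k} and take expectations. With theta_0 = psi_0 = 1 and psi_j the MA(infinity) weights, this gives
  gamma(k) - sum_i phi_i gamma(k-i) = c_k,
  c_k = sigma^2 * sum_{j=k..q} theta_j psi_{j-k}   (c_k = 0 for k > q),
using gamma(-m) = gamma(m).
Pure AR (q = 0): c_0 = sigma^2 = 2, c_k = 0 for k >= 1.
Equations for k = 0 and k = 1 (AR order 1):
  gamma(0) = phi_1 gamma(1) + c_0
  gamma(1) = phi_1 gamma(0) + c_1
Substituting the second into the first: gamma(0) (1 - phi_1^2) = c_0 + phi_1 c_1, so
  gamma(0) = c_0 / (1 - phi_1^2) = 2 / (1 - (0.083)^2) = 2 / 0.993111 = 2.013874.
  gamma(1) = phi_1 gamma(0) = (0.083)(2.013874) = 0.167152.
Therefore gamma(1) = 0.1672 (to 4 decimal places).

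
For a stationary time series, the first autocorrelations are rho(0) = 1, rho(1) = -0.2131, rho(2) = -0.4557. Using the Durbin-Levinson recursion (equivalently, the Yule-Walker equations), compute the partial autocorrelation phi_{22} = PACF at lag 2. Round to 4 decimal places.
\phi_{22} = -0.5250

The PACF at lag k is phi_{kk}, the last component of the solution
to the Yule-Walker system G_k phi = r_k where
  (G_k)_{ij} = rho(|i - j|), (r_k)_i = rho(i), i,j = 1..k.
Equivalently, Durbin-Levinson gives phi_{kk} iteratively:
  phi_{11} = rho(1)
  phi_{kk} = [rho(k) - sum_{j=1..k-1} phi_{k-1,j} rho(k-j)]
            / [1 - sum_{j=1..k-1} phi_{k-1,j} rho(j)],
  phi_{k,j} = phi_{k-1,j} - phi_{kk} phi_{k-1,k-j},  j = 1..k-1.
Step k = 1:
  phi_11 = rho(1) = -0.2131.
Step k = 2:
  phi_22 = [rho(2) - phi_11 rho(1)] / [1 - phi_11 rho(1)] = [-0.4557 - (-0.2131)(-0.2131)] / [1 - (-0.2131)(-0.2131)]
         = -0.50111161 / 0.95458839 = -0.525.
Therefore phi_{22} = -0.5250.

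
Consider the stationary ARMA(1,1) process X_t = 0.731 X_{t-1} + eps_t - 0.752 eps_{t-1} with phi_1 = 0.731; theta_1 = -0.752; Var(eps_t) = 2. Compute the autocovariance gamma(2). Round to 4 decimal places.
\gamma(2) = -0.0297

Multiply the model equation by X_{t-k} and take expectations. With theta_0 = psi_0 = 1 and psi_j the MA(infinity) weights, this gives
  gamma(k) - sum_i phi_i gamma(k-i) = c_k,
  c_k = sigma^2 * sum_{j=k..q} theta_j psi_{j-k}   (c_k = 0 for k > q),
using gamma(-m) = gamma(m).
psi-weights needed (psi_j = theta_j + sum_i phi_i psi_{j-i}):
  psi_1 = theta_1 + phi_1 = -0.752 + (0.731) = -0.021
Right-hand sides:
  c_0 = sigma^2 (1 + theta_1 psi_1) = 2 * (1 + (-0.752)(-0.021)) = 2 * 1.015792 = 2.031584
  c_1 = sigma^2 theta_1 = 2 * (-0.752) = -1.504
  c_2 = 0
Equations for k = 0 and k = 1 (AR order 1):
  gamma(0) = phi_1 gamma(1) + c_0
  gamma(1) = phi_1 gamma(0) + c_1
Substituting the second into the first: gamma(0) (1 - phi_1^2) = c_0 + phi_1 c_1, so
  gamma(0) = (c_0 + phi_1 c_1) / (1 - phi_1^2) = (2.031584 + (0.731)(-1.504)) / (1 - (0.731)^2) = 0.93216 / 0.465639 = 2.001894.
  gamma(1) = phi_1 gamma(0) + c_1 = (0.731)(2.001894) + (-1.504) = -0.040615.
For k = 2 (> q): gamma(2) = phi_1 gamma(1) = (0.731)(-0.040615) = -0.02969.
Therefore gamma(2) = -0.0297 (to 4 decimal places).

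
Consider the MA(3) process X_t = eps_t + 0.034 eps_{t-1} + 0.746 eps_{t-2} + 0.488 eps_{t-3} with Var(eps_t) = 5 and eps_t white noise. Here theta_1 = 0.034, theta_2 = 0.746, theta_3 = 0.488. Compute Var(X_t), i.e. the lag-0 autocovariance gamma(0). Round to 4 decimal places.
\gamma(0) = 8.9791

For an MA(q) process X_t = eps_t + sum_i theta_i eps_{t-i} with
Var(eps_t) = sigma^2, the variance is
  gamma(0) = sigma^2 * (1 + sum_i theta_i^2).
  sum_i theta_i^2 = (0.034)^2 + (0.746)^2 + (0.488)^2 = 0.001156 + 0.556516 + 0.238144 = 0.795816.
  gamma(0) = 5 * (1 + 0.795816) = 5 * 1.795816 = 8.97908, which rounds to 8.9791.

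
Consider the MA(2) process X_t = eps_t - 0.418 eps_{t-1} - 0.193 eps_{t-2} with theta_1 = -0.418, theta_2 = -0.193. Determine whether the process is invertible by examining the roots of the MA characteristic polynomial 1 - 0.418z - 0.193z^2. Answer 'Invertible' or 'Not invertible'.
\text{Invertible}

The MA(q) characteristic polynomial is P(z) = 1 - 0.418z - 0.193z^2.
Invertibility requires all roots to lie outside the unit circle, i.e. |z| > 1 for every root.
Set 1 + (-0.418) z + (-0.193) z^2 = 0, i.e. a z^2 + b z + c = 0 with a = -0.193, b = -0.418, c = 1.
Discriminant D = b^2 - 4ac = (-0.418)^2 - 4*(-0.193)*1 = 0.174724 - (-0.772) = 0.946724.
D >= 0, so the roots are real: z = (-b +/- sqrt(D)) / (2a) = (0.418 +/- 0.972997) / (-0.386).
  z_1 = (0.418 + 0.972997) / (-0.386) = -3.6036,   |z_1| = 3.6036.
  z_2 = (0.418 - 0.972997) / (-0.386) = 1.4378,   |z_2| = 1.4378.
Moduli of all roots: 3.6036, 1.4378.
All moduli strictly greater than 1? Yes.
Verdict: Invertible.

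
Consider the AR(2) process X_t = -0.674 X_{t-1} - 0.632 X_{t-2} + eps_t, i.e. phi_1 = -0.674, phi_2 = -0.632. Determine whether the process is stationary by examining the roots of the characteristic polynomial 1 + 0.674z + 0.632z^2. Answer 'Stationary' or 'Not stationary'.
\text{Stationary}

The AR(p) characteristic polynomial is P(z) = 1 + 0.674z + 0.632z^2.
Stationarity requires all roots to lie outside the unit circle, i.e. |z| > 1 for every root.
Set 1 + (0.674) z + (0.632) z^2 = 0, i.e. a z^2 + b z + c = 0 with a = 0.632, b = 0.674, c = 1.
Discriminant D = b^2 - 4ac = (0.674)^2 - 4*(0.632)*1 = 0.454276 - (2.528) = -2.073724.
D < 0, so the roots are the complex-conjugate pair z = (-b +/- i sqrt(-D)) / (2a) = -0.5332 +/- 1.1393i.
For a conjugate pair |z|^2 = z * conj(z) = (product of roots) = c/a = 1/(0.632) = 1.582278, so |z| = sqrt(1.582278) = 1.2579 for both roots.
Moduli of all roots: 1.2579, 1.2579.
All moduli strictly greater than 1? Yes.
Verdict: Stationary.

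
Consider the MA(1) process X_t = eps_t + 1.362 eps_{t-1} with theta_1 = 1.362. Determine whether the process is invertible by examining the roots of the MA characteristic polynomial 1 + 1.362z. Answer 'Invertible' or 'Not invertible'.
\text{Not invertible}

The MA(q) characteristic polynomial is P(z) = 1 + 1.362z.
Invertibility requires all roots to lie outside the unit circle, i.e. |z| > 1 for every root.
This is linear in z: 1 + (1.362) z = 0  =>  z = -1/(1.362) = -0.734214,  |z| = 0.734214.
Moduli of all roots: 0.7342.
All moduli strictly greater than 1? No.
Verdict: Not invertible.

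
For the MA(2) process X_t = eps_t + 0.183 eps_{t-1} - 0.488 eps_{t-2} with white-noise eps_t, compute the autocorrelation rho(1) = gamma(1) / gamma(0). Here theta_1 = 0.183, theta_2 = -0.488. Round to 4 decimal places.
\rho(1) = 0.0737

For an MA(q) process with theta_0 = 1, the autocovariance is
  gamma(k) = sigma^2 * sum_{i=0..q-k} theta_i * theta_{i+k},
and rho(k) = gamma(k) / gamma(0). Sigma^2 cancels.
  numerator   = (1)*(0.183) + (0.183)*(-0.488) = 0.093696.
  denominator = (1)^2 + (0.183)^2 + (-0.488)^2 = 1.271633.
  rho(1) = 0.093696 / 1.271633 = 0.0737.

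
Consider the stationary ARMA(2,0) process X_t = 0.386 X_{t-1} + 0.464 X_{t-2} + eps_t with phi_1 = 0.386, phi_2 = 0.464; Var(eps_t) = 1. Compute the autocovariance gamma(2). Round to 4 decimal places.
\gamma(2) = 1.9642

Multiply the model equation by X_{t-k} and take expectations. With theta_0 = psi_0 = 1 and psi_j the MA(infinity) weights, this gives
  gamma(k) - sum_i phi_i gamma(k-i) = c_k,
  c_k = sigma^2 * sum_{j=k..q} theta_j psi_{j-k}   (c_k = 0 for k > q),
using gamma(-m) = gamma(m).
Pure AR (q = 0): c_0 = sigma^2 = 1, c_k = 0 for k >= 1.
Equations for k = 0, 1, 2 (AR order 2, c_2 = 0):
  (E0) gamma(0) = phi_1 gamma(1) + phi_2 gamma(2) + c_0
  (E1) gamma(1) = phi_1 gamma(0) + phi_2 gamma(1) + c_1
  (E2) gamma(2) = phi_1 gamma(1) + phi_2 gamma(0)
From (E1): gamma(1) = A gamma(0) + B with
  A = phi_1 / (1 - phi_2) = 0.386 / 0.536 = 0.720149,   B = c_1 / (1 - phi_2) = 0 / 0.536 = 0.
Insert (E2) into (E0): gamma(0) (1 - phi_2^2) = phi_1 (1 + phi_2) gamma(1) + c_0.
  phi_1 (1 + phi_2) = (0.386)(1.464) = 0.565104,   1 - phi_2^2 = 0.784704.
Replace gamma(1) by A gamma(0) + B and collect gamma(0):
  gamma(0) [0.784704 - (0.565104)(0.720149)] = c_0 = 1
  gamma(0) * 0.377745 = 1
  gamma(0) = 1 / 0.377745 = 2.64729.
  gamma(1) = A gamma(0) = (0.720149)(2.64729) = 1.906444.
  gamma(2) = phi_1 gamma(1) + phi_2 gamma(0) = (0.386)(1.906444) + (0.464)(2.64729) = 1.96423.
Therefore gamma(2) = 1.9642 (to 4 decimal places).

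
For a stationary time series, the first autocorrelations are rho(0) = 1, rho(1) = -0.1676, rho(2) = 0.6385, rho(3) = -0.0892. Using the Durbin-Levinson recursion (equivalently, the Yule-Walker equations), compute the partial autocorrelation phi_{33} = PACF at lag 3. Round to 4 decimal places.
\phi_{33} = 0.0949

The PACF at lag k is phi_{kk}, the last component of the solution
to the Yule-Walker system G_k phi = r_k where
  (G_k)_{ij} = rho(|i - j|), (r_k)_i = rho(i), i,j = 1..k.
Equivalently, Durbin-Levinson gives phi_{kk} iteratively:
  phi_{11} = rho(1)
  phi_{kk} = [rho(k) - sum_{j=1..k-1} phi_{k-1,j} rho(k-j)]
            / [1 - sum_{j=1..k-1} phi_{k-1,j} rho(j)],
  phi_{k,j} = phi_{k-1,j} - phi_{kk} phi_{k-1,k-j},  j = 1..k-1.
Step k = 1:
  phi_11 = rho(1) = -0.1676.
Step k = 2:
  phi_22 = [rho(2) - phi_11 rho(1)] / [1 - phi_11 rho(1)] = [0.6385 - (-0.1676)(-0.1676)] / [1 - (-0.1676)(-0.1676)]
         = 0.61041024 / 0.97191024 = 0.628052.
  Update: phi_21 = phi_11 - phi_22 phi_11 = -0.1676 - (0.628052)(-0.1676) = -0.062338.
Step k = 3:
  phi_33 = [rho(3) - phi_21 rho(2) - phi_22 rho(1)] / [1 - phi_21 rho(1) - phi_22 rho(2)]
    numerator   = -0.0892 - (-0.062338)(0.6385) - (0.628052)(-0.1676) = 0.05586464
    denominator = 1 - (-0.062338)(-0.1676) - (0.628052)(0.6385) = 0.58854082
  phi_33 = 0.05586464 / 0.58854082 = 0.0949.
Therefore phi_{33} = 0.0949.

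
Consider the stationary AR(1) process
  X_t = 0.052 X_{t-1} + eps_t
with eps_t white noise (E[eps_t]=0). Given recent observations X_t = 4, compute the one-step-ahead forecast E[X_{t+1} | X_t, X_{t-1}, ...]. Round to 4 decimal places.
E[X_{t+1} \mid \mathcal F_t] = 0.2080

For an AR(p) model X_t = c + sum_i phi_i X_{t-i} + eps_t, the
one-step-ahead conditional mean is
  E[X_{t+1} | X_t, ...] = c + sum_i phi_i X_{t+1-i}.
Substitute known values:
  E[X_{t+1} | ...] = (0.052) * (4)
                   = 0.2080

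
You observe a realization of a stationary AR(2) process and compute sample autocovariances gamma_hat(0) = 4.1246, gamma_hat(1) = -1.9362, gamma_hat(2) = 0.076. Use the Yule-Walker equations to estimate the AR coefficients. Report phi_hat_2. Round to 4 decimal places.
\hat\phi_{2} = -0.2590

The Yule-Walker equations for an AR(p) process read, in matrix form,
  Gamma_p phi = r_p,   with   (Gamma_p)_{ij} = gamma(|i - j|),
                       (r_p)_i = gamma(i),   i,j = 1..p.
Substitute the sample gammas (Toeplitz matrix and right-hand side of size 2):
  Gamma_p = [[4.1246, -1.9362], [-1.9362, 4.1246]]
  r_p     = [-1.9362, 0.076]
Written out:
  4.1246 phi_1 - 1.9362 phi_2 = -1.9362
  -1.9362 phi_1 + 4.1246 phi_2 = 0.076
Solve by Cramer's rule:
  det = gamma(0)^2 - gamma(1)^2 = (4.1246)^2 - (-1.9362)^2 = 17.01232516 - 3.74887044 = 13.26345472
  phi_hat_1 = [gamma(1) gamma(0) - gamma(1) gamma(2)] / det = [(-1.9362)(4.1246) - (-1.9362)(0.076)] / 13.26345472 = -7.83889932 / 13.26345472 = -0.591
  phi_hat_2 = [gamma(0) gamma(2) - gamma(1)^2] / det = [(4.1246)(0.076) - (-1.9362)^2] / 13.26345472 = -3.43540084 / 13.26345472 = -0.259
So phi_hat = [-0.5910, -0.2590].
Therefore phi_hat_2 = -0.2590.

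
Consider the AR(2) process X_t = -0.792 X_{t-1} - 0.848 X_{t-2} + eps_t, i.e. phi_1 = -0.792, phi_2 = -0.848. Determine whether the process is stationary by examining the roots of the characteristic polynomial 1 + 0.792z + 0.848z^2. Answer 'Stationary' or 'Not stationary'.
\text{Stationary}

The AR(p) characteristic polynomial is P(z) = 1 + 0.792z + 0.848z^2.
Stationarity requires all roots to lie outside the unit circle, i.e. |z| > 1 for every root.
Set 1 + (0.792) z + (0.848) z^2 = 0, i.e. a z^2 + b z + c = 0 with a = 0.848, b = 0.792, c = 1.
Discriminant D = b^2 - 4ac = (0.792)^2 - 4*(0.848)*1 = 0.627264 - (3.392) = -2.764736.
D < 0, so the roots are the complex-conjugate pair z = (-b +/- i sqrt(-D)) / (2a) = -0.467 +/- 0.9804i.
For a conjugate pair |z|^2 = z * conj(z) = (product of roots) = c/a = 1/(0.848) = 1.179245, so |z| = sqrt(1.179245) = 1.0859 for both roots.
Moduli of all roots: 1.0859, 1.0859.
All moduli strictly greater than 1? Yes.
Verdict: Stationary.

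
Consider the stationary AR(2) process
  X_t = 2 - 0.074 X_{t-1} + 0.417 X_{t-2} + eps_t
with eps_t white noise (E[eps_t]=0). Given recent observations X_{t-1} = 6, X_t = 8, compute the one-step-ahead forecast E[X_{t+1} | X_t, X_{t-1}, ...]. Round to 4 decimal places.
E[X_{t+1} \mid \mathcal F_t] = 3.9100

For an AR(p) model X_t = c + sum_i phi_i X_{t-i} + eps_t, the
one-step-ahead conditional mean is
  E[X_{t+1} | X_t, ...] = c + sum_i phi_i X_{t+1-i}.
Substitute known values:
  E[X_{t+1} | ...] = 2 + (-0.074) * (8) + (0.417) * (6)
                   = 3.9100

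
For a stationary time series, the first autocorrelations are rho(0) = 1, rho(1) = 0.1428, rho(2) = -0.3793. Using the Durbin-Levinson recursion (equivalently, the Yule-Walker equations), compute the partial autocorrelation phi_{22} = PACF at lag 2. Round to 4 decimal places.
\phi_{22} = -0.4080

The PACF at lag k is phi_{kk}, the last component of the solution
to the Yule-Walker system G_k phi = r_k where
  (G_k)_{ij} = rho(|i - j|), (r_k)_i = rho(i), i,j = 1..k.
Equivalently, Durbin-Levinson gives phi_{kk} iteratively:
  phi_{11} = rho(1)
  phi_{kk} = [rho(k) - sum_{j=1..k-1} phi_{k-1,j} rho(k-j)]
            / [1 - sum_{j=1..k-1} phi_{k-1,j} rho(j)],
  phi_{k,j} = phi_{k-1,j} - phi_{kk} phi_{k-1,k-j},  j = 1..k-1.
Step k = 1:
  phi_11 = rho(1) = 0.1428.
Step k = 2:
  phi_22 = [rho(2) - phi_11 rho(1)] / [1 - phi_11 rho(1)] = [-0.3793 - (0.1428)(0.1428)] / [1 - (0.1428)(0.1428)]
         = -0.39969184 / 0.97960816 = -0.408.
Therefore phi_{22} = -0.4080.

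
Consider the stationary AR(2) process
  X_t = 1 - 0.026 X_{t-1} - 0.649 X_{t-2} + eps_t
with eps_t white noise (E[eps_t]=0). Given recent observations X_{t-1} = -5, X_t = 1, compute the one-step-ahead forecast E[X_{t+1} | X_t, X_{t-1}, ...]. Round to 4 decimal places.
E[X_{t+1} \mid \mathcal F_t] = 4.2190

For an AR(p) model X_t = c + sum_i phi_i X_{t-i} + eps_t, the
one-step-ahead conditional mean is
  E[X_{t+1} | X_t, ...] = c + sum_i phi_i X_{t+1-i}.
Substitute known values:
  E[X_{t+1} | ...] = 1 + (-0.026) * (1) + (-0.649) * (-5)
                   = 4.2190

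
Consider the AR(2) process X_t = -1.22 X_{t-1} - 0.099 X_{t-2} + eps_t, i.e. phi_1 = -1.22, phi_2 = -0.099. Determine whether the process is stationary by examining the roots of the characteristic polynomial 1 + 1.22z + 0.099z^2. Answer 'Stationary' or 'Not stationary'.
\text{Not stationary}

The AR(p) characteristic polynomial is P(z) = 1 + 1.22z + 0.099z^2.
Stationarity requires all roots to lie outside the unit circle, i.e. |z| > 1 for every root.
Set 1 + (1.22) z + (0.099) z^2 = 0, i.e. a z^2 + b z + c = 0 with a = 0.099, b = 1.22, c = 1.
Discriminant D = b^2 - 4ac = (1.22)^2 - 4*(0.099)*1 = 1.4884 - (0.396) = 1.0924.
D >= 0, so the roots are real: z = (-b +/- sqrt(D)) / (2a) = (-1.22 +/- 1.045179) / (0.198).
  z_1 = (-1.22 + 1.045179) / (0.198) = -0.8829,   |z_1| = 0.8829.
  z_2 = (-1.22 - 1.045179) / (0.198) = -11.4403,   |z_2| = 11.4403.
Moduli of all roots: 0.8829, 11.4403.
All moduli strictly greater than 1? No.
Verdict: Not stationary.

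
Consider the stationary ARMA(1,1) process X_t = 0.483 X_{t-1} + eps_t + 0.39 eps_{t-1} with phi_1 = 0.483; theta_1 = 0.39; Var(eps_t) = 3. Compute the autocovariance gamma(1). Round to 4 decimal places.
\gamma(1) = 4.0593

Multiply the model equation by X_{t-k} and take expectations. With theta_0 = psi_0 = 1 and psi_j the MA(infinity) weights, this gives
  gamma(k) - sum_i phi_i gamma(k-i) = c_k,
  c_k = sigma^2 * sum_{j=k..q} theta_j psi_{j-k}   (c_k = 0 for k > q),
using gamma(-m) = gamma(m).
psi-weights needed (psi_j = theta_j + sum_i phi_i psi_{j-i}):
  psi_1 = theta_1 + phi_1 = 0.39 + (0.483) = 0.873
Right-hand sides:
  c_0 = sigma^2 (1 + theta_1 psi_1) = 3 * (1 + (0.39)(0.873)) = 3 * 1.34047 = 4.02141
  c_1 = sigma^2 theta_1 = 3 * (0.39) = 1.17
  c_2 = 0
Equations for k = 0 and k = 1 (AR order 1):
  gamma(0) = phi_1 gamma(1) + c_0
  gamma(1) = phi_1 gamma(0) + c_1
Substituting the second into the first: gamma(0) (1 - phi_1^2) = c_0 + phi_1 c_1, so
  gamma(0) = (c_0 + phi_1 c_1) / (1 - phi_1^2) = (4.02141 + (0.483)(1.17)) / (1 - (0.483)^2) = 4.58652 / 0.766711 = 5.982071.
  gamma(1) = phi_1 gamma(0) + c_1 = (0.483)(5.982071) + (1.17) = 4.059341.
Therefore gamma(1) = 4.0593 (to 4 decimal places).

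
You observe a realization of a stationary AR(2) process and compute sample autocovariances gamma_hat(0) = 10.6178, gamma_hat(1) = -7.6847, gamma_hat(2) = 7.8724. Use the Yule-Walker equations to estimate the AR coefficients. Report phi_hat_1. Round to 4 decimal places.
\hat\phi_{1} = -0.3930

The Yule-Walker equations for an AR(p) process read, in matrix form,
  Gamma_p phi = r_p,   with   (Gamma_p)_{ij} = gamma(|i - j|),
                       (r_p)_i = gamma(i),   i,j = 1..p.
Substitute the sample gammas (Toeplitz matrix and right-hand side of size 2):
  Gamma_p = [[10.6178, -7.6847], [-7.6847, 10.6178]]
  r_p     = [-7.6847, 7.8724]
Written out:
  10.6178 phi_1 - 7.6847 phi_2 = -7.6847
  -7.6847 phi_1 + 10.6178 phi_2 = 7.8724
Solve by Cramer's rule:
  det = gamma(0)^2 - gamma(1)^2 = (10.6178)^2 - (-7.6847)^2 = 112.73767684 - 59.05461409 = 53.68306275
  phi_hat_1 = [gamma(1) gamma(0) - gamma(1) gamma(2)] / det = [(-7.6847)(10.6178) - (-7.6847)(7.8724)] / 53.68306275 = -21.09757538 / 53.68306275 = -0.393
  phi_hat_2 = [gamma(0) gamma(2) - gamma(1)^2] / det = [(10.6178)(7.8724) - (-7.6847)^2] / 53.68306275 = 24.53295463 / 53.68306275 = 0.457
So phi_hat = [-0.3930, 0.4570].
Therefore phi_hat_1 = -0.3930.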